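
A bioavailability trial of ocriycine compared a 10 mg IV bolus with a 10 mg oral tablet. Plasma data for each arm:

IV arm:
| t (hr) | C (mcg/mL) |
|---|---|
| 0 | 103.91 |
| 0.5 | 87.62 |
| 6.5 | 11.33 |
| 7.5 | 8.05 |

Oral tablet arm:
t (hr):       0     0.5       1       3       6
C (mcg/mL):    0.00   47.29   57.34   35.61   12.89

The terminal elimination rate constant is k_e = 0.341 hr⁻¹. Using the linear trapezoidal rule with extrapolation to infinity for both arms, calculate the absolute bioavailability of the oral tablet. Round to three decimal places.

Trapezoidal AUC_0→7.5 (IV):
  [0→0.5]: (103.91+87.62)/2 × 0.5 = 47.8825
  [0.5→6.5]: (87.62+11.33)/2 × 6 = 296.85
  [6.5→7.5]: (11.33+8.05)/2 × 1 = 9.69
  Sum = 354.4225 mcg/mL·hr
IV tail: 8.05/0.341 = 23.607; AUC_iv,0→∞ = 354.4225 + 23.607 = 378.0295 mcg/mL·hr
Trapezoidal AUC_0→6 (oral tablet):
  [0→0.5]: (0.00+47.29)/2 × 0.5 = 11.8225
  [0.5→1]: (47.29+57.34)/2 × 0.5 = 26.1575
  [1→3]: (57.34+35.61)/2 × 2 = 92.95
  [3→6]: (35.61+12.89)/2 × 3 = 72.75
  Sum = 203.68 mcg/mL·hr
oral tablet tail: 12.89/0.341 = 37.801; AUC_ev,0→∞ = 203.68 + 37.801 = 241.481 mcg/mL·hr
F = (AUC_ev/D_ev)/(AUC_iv/D_iv) = (241.481/10)/(378.0295/10) = 24.1481/37.80295 = 0.6388

F = 0.639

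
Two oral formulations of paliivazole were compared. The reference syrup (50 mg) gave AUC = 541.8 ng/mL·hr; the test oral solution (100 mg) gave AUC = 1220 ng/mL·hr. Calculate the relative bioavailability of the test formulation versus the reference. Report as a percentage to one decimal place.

F_rel = 112.6%

F_rel = (AUC_test/D_test) / (AUC_ref/D_ref)
      = (1220/100) / (541.8/50)
      = 12.2 / 10.836 = 1.1259 = 112.59%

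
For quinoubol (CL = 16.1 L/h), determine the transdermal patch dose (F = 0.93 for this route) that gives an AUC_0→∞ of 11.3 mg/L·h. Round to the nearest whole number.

Dose = 196 mg

Dose = CL × AUC_0→∞ / F
     = 16.1 × 11.3 / 0.93 = 195.624 mg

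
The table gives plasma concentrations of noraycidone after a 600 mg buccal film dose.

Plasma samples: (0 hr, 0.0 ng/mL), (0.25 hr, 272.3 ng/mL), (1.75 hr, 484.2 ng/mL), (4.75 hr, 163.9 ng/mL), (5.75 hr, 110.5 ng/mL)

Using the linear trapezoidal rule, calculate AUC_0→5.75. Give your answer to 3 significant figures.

Trapezoidal AUC_0→5.75:
  [0→0.25]: (0.0+272.3)/2 × 0.25 = 34.0375
  [0.25→1.75]: (272.3+484.2)/2 × 1.5 = 567.375
  [1.75→4.75]: (484.2+163.9)/2 × 3 = 972.15
  [4.75→5.75]: (163.9+110.5)/2 × 1 = 137.2
  Sum = 1710.7625 ng/mL·hr

AUC = 1710 ng/mL·hr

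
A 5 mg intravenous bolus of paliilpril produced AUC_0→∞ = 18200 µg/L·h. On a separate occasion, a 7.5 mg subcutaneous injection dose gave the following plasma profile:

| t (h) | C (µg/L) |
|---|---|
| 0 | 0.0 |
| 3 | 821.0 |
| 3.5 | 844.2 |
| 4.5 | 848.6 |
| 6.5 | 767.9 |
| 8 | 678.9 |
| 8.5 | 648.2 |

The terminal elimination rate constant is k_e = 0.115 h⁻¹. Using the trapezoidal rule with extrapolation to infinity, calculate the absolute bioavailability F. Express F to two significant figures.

Trapezoidal AUC_0→8.5 (subcutaneous injection):
  [0→3]: (0.0+821.0)/2 × 3 = 1231.5
  [3→3.5]: (821.0+844.2)/2 × 0.5 = 416.3
  [3.5→4.5]: (844.2+848.6)/2 × 1 = 846.4
  [4.5→6.5]: (848.6+767.9)/2 × 2 = 1616.5
  [6.5→8]: (767.9+678.9)/2 × 1.5 = 1085.1
  [8→8.5]: (678.9+648.2)/2 × 0.5 = 331.775
  Sum = 5527.575 µg/L·h
Tail: C_last/k_e = 648.2/0.115 = 5636.522
AUC_0→∞ (subcutaneous injection) = 5527.575 + 5636.522 = 11164.097 µg/L·h
F = (AUC_ev/D_ev)/(AUC_iv/D_iv) = (11164.097/7.5)/(18200/5) = 1488.55/3640 = 0.4089

F = 0.41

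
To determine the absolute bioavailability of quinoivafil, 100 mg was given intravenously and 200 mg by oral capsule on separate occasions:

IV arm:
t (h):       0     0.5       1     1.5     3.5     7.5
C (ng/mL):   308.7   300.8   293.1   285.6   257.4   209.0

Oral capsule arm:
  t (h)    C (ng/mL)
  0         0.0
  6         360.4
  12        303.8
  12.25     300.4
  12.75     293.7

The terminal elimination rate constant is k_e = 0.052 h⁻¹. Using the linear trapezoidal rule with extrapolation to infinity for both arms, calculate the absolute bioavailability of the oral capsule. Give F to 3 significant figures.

Trapezoidal AUC_0→7.5 (IV):
  [0→0.5]: (308.7+300.8)/2 × 0.5 = 152.375
  [0.5→1]: (300.8+293.1)/2 × 0.5 = 148.475
  [1→1.5]: (293.1+285.6)/2 × 0.5 = 144.675
  [1.5→3.5]: (285.6+257.4)/2 × 2 = 543.0
  [3.5→7.5]: (257.4+209.0)/2 × 4 = 932.8
  Sum = 1921.325 ng/mL·h
IV tail: 209.0/0.052 = 4019.231; AUC_iv,0→∞ = 1921.325 + 4019.231 = 5940.556 ng/mL·h
Trapezoidal AUC_0→12.75 (oral capsule):
  [0→6]: (0.0+360.4)/2 × 6 = 1081.2
  [6→12]: (360.4+303.8)/2 × 6 = 1992.6
  [12→12.25]: (303.8+300.4)/2 × 0.25 = 75.525
  [12.25→12.75]: (300.4+293.7)/2 × 0.5 = 148.525
  Sum = 3297.85 ng/mL·h
oral capsule tail: 293.7/0.052 = 5648.077; AUC_ev,0→∞ = 3297.85 + 5648.077 = 8945.927 ng/mL·h
F = (AUC_ev/D_ev)/(AUC_iv/D_iv) = (8945.927/200)/(5940.556/100) = 44.729635/59.40556 = 0.7530

F = 0.753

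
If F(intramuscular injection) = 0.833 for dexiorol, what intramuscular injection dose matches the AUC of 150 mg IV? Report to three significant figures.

D_intramuscular = 180 mg

For equal systemic exposure: F × D_ev = D_iv
D_ev = D_iv / F = 150 / 0.833 = 180.072 mg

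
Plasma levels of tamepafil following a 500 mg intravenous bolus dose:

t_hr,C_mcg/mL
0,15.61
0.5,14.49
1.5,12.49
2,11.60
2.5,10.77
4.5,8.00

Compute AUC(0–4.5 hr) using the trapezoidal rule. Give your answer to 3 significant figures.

AUC = 51.4 mcg/mL·hr

Trapezoidal AUC_0→4.5:
  [0→0.5]: (15.61+14.49)/2 × 0.5 = 7.525
  [0.5→1.5]: (14.49+12.49)/2 × 1 = 13.49
  [1.5→2]: (12.49+11.60)/2 × 0.5 = 6.0225
  [2→2.5]: (11.60+10.77)/2 × 0.5 = 5.5925
  [2.5→4.5]: (10.77+8.00)/2 × 2 = 18.77
  Sum = 51.4 mcg/mL·hr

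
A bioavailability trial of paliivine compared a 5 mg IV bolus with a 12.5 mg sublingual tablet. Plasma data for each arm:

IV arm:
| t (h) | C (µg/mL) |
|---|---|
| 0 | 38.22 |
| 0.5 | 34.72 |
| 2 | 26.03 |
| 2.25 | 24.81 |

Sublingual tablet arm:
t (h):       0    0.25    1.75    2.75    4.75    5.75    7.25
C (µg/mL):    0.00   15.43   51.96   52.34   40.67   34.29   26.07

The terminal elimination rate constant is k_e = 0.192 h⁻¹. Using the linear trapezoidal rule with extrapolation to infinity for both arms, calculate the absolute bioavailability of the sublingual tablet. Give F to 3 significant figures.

F = 0.835

Trapezoidal AUC_0→2.25 (IV):
  [0→0.5]: (38.22+34.72)/2 × 0.5 = 18.235
  [0.5→2]: (34.72+26.03)/2 × 1.5 = 45.5625
  [2→2.25]: (26.03+24.81)/2 × 0.25 = 6.355
  Sum = 70.1525 µg/mL·h
IV tail: 24.81/0.192 = 129.219; AUC_iv,0→∞ = 70.1525 + 129.219 = 199.3715 µg/mL·h
Trapezoidal AUC_0→7.25 (sublingual tablet):
  [0→0.25]: (0.00+15.43)/2 × 0.25 = 1.92875
  [0.25→1.75]: (15.43+51.96)/2 × 1.5 = 50.5425
  [1.75→2.75]: (51.96+52.34)/2 × 1 = 52.15
  [2.75→4.75]: (52.34+40.67)/2 × 2 = 93.01
  [4.75→5.75]: (40.67+34.29)/2 × 1 = 37.48
  [5.75→7.25]: (34.29+26.07)/2 × 1.5 = 45.27
  Sum = 280.38125 µg/mL·h
sublingual tablet tail: 26.07/0.192 = 135.781; AUC_ev,0→∞ = 280.38125 + 135.781 = 416.16225 µg/mL·h
F = (AUC_ev/D_ev)/(AUC_iv/D_iv) = (416.16225/12.5)/(199.3715/5) = 33.29298/39.8743 = 0.8349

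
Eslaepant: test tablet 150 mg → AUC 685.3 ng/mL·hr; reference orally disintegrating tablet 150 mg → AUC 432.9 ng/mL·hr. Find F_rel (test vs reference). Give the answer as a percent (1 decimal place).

F_rel = 158.3%

F_rel = (AUC_test/D_test) / (AUC_ref/D_ref)
      = (685.3/150) / (432.9/150)
      = 4.56867 / 2.886 = 1.5830 = 158.30%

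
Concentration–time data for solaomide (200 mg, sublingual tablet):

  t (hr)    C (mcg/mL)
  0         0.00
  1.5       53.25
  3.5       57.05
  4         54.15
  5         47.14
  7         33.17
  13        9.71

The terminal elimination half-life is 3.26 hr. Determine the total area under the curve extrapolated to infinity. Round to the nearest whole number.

AUC = 483 mcg/mL·hr

Trapezoidal AUC_0→13:
  [0→1.5]: (0.00+53.25)/2 × 1.5 = 39.9375
  [1.5→3.5]: (53.25+57.05)/2 × 2 = 110.3
  [3.5→4]: (57.05+54.15)/2 × 0.5 = 27.8
  [4→5]: (54.15+47.14)/2 × 1 = 50.645
  [5→7]: (47.14+33.17)/2 × 2 = 80.31
  [7→13]: (33.17+9.71)/2 × 6 = 128.64
  Sum = 437.6325 mcg/mL·hr
k_e = ln2 / t½ = 0.693147 / 3.26 = 0.2126 hr^-1
Extrapolated tail: C_last / k_e = 9.71 / 0.2126 = 45.673
AUC_0→∞ = 437.6325 + 45.673 = 483.3055 mcg/mL·hr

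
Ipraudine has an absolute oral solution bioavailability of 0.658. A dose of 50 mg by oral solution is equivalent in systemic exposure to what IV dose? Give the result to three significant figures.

D_iv = 32.9 mg

Systemic exposure from an extravascular dose = F × D_ev, so the equivalent IV dose is F × D_ev.
D_iv = F × D_ev = 0.658 × 50 = 32.9 mg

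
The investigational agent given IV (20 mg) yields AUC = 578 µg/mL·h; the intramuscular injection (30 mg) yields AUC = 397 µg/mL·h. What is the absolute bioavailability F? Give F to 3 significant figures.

F = (AUC_ev / D_ev) / (AUC_iv / D_iv)
  = (397/30) / (578/20)
  = 13.2333 / 28.9 = 0.4579

F = 0.458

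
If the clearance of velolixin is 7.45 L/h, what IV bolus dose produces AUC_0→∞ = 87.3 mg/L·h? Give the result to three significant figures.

Dose = 650 mg

Dose_iv = CL × AUC_0→∞
     = 7.45 × 87.3 = 650.385 mg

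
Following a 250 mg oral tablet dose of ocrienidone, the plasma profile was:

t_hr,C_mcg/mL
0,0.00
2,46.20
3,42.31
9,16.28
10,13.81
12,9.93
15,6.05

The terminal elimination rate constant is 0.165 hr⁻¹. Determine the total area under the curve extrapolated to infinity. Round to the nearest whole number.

Trapezoidal AUC_0→15:
  [0→2]: (0.00+46.20)/2 × 2 = 46.2
  [2→3]: (46.20+42.31)/2 × 1 = 44.255
  [3→9]: (42.31+16.28)/2 × 6 = 175.77
  [9→10]: (16.28+13.81)/2 × 1 = 15.045
  [10→12]: (13.81+9.93)/2 × 2 = 23.74
  [12→15]: (9.93+6.05)/2 × 3 = 23.97
  Sum = 328.98 mcg/mL·hr
Extrapolated tail: C_last / k_e = 6.05 / 0.165 = 36.667
AUC_0→∞ = 328.98 + 36.667 = 365.647 mcg/mL·hr

AUC = 366 mcg/mL·hr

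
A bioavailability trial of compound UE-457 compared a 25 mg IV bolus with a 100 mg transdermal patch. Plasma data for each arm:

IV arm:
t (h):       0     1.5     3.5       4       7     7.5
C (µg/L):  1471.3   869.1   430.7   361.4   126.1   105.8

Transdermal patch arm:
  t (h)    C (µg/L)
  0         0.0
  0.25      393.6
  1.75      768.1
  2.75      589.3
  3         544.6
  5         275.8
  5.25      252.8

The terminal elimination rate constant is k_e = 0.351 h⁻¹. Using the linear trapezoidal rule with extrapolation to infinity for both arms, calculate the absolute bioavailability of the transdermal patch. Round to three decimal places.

Trapezoidal AUC_0→7.5 (IV):
  [0→1.5]: (1471.3+869.1)/2 × 1.5 = 1755.3
  [1.5→3.5]: (869.1+430.7)/2 × 2 = 1299.8
  [3.5→4]: (430.7+361.4)/2 × 0.5 = 198.025
  [4→7]: (361.4+126.1)/2 × 3 = 731.25
  [7→7.5]: (126.1+105.8)/2 × 0.5 = 57.975
  Sum = 4042.35 µg/L·h
IV tail: 105.8/0.351 = 301.425; AUC_iv,0→∞ = 4042.35 + 301.425 = 4343.775 µg/L·h
Trapezoidal AUC_0→5.25 (transdermal patch):
  [0→0.25]: (0.0+393.6)/2 × 0.25 = 49.2
  [0.25→1.75]: (393.6+768.1)/2 × 1.5 = 871.275
  [1.75→2.75]: (768.1+589.3)/2 × 1 = 678.7
  [2.75→3]: (589.3+544.6)/2 × 0.25 = 141.7375
  [3→5]: (544.6+275.8)/2 × 2 = 820.4
  [5→5.25]: (275.8+252.8)/2 × 0.25 = 66.075
  Sum = 2627.3875 µg/L·h
transdermal patch tail: 252.8/0.351 = 720.228; AUC_ev,0→∞ = 2627.3875 + 720.228 = 3347.6155 µg/L·h
F = (AUC_ev/D_ev)/(AUC_iv/D_iv) = (3347.6155/100)/(4343.775/25) = 33.476155/173.751 = 0.1927

F = 0.193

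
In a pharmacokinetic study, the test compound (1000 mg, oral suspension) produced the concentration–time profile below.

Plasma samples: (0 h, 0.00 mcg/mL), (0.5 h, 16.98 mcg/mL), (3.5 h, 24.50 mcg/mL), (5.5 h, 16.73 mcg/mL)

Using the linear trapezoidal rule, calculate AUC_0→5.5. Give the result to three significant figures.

Trapezoidal AUC_0→5.5:
  [0→0.5]: (0.00+16.98)/2 × 0.5 = 4.245
  [0.5→3.5]: (16.98+24.50)/2 × 3 = 62.22
  [3.5→5.5]: (24.50+16.73)/2 × 2 = 41.23
  Sum = 107.695 mcg/mL·h

AUC = 108 mcg/mL·h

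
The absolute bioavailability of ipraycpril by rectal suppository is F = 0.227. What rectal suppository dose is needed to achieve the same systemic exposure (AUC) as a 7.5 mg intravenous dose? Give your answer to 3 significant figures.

D_rectal = 33.0 mg

For equal systemic exposure: F × D_ev = D_iv
D_ev = D_iv / F = 7.5 / 0.227 = 33.0396 mg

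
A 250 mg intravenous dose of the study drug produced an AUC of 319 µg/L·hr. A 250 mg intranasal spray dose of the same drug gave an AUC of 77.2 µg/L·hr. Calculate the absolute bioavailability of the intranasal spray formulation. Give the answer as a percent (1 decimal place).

F = 24.2%

F = (AUC_ev / D_ev) / (AUC_iv / D_iv)
  = (77.2/250) / (319/250)
  = 0.3088 / 1.276 = 0.2420
  = 24.20%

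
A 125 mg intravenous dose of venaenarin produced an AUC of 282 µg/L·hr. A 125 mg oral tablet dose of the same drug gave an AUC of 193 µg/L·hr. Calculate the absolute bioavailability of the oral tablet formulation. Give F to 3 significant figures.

F = 0.684

F = (AUC_ev / D_ev) / (AUC_iv / D_iv)
  = (193/125) / (282/125)
  = 1.544 / 2.256 = 0.6844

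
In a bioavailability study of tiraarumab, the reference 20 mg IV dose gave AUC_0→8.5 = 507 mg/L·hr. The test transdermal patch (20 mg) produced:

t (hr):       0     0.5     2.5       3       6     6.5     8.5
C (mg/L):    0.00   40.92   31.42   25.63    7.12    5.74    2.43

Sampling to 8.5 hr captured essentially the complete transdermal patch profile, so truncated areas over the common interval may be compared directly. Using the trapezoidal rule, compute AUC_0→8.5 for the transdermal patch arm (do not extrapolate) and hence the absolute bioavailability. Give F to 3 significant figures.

Trapezoidal AUC_0→8.5 (transdermal patch):
  [0→0.5]: (0.00+40.92)/2 × 0.5 = 10.23
  [0.5→2.5]: (40.92+31.42)/2 × 2 = 72.34
  [2.5→3]: (31.42+25.63)/2 × 0.5 = 14.2625
  [3→6]: (25.63+7.12)/2 × 3 = 49.125
  [6→6.5]: (7.12+5.74)/2 × 0.5 = 3.215
  [6.5→8.5]: (5.74+2.43)/2 × 2 = 8.17
  Sum = 157.3425 mg/L·hr
F = (AUC_ev/D_ev)/(AUC_iv/D_iv) = (157.3425/20)/(507/20) = 7.867125/25.35 = 0.3103

F = 0.310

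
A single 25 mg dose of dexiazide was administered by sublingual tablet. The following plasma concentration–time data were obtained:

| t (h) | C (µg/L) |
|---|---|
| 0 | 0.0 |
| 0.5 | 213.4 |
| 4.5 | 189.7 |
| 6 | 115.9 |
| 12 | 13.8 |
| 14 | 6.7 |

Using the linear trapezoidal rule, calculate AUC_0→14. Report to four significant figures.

AUC = 1498 µg/L·h

Trapezoidal AUC_0→14:
  [0→0.5]: (0.0+213.4)/2 × 0.5 = 53.35
  [0.5→4.5]: (213.4+189.7)/2 × 4 = 806.2
  [4.5→6]: (189.7+115.9)/2 × 1.5 = 229.2
  [6→12]: (115.9+13.8)/2 × 6 = 389.1
  [12→14]: (13.8+6.7)/2 × 2 = 20.5
  Sum = 1498.35 µg/L·h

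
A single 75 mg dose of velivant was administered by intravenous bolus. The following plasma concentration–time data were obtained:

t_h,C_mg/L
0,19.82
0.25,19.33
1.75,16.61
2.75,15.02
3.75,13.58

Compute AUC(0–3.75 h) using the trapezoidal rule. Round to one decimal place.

Trapezoidal AUC_0→3.75:
  [0→0.25]: (19.82+19.33)/2 × 0.25 = 4.89375
  [0.25→1.75]: (19.33+16.61)/2 × 1.5 = 26.955
  [1.75→2.75]: (16.61+15.02)/2 × 1 = 15.815
  [2.75→3.75]: (15.02+13.58)/2 × 1 = 14.3
  Sum = 61.96375 mg/L·h

AUC = 62.0 mg/L·h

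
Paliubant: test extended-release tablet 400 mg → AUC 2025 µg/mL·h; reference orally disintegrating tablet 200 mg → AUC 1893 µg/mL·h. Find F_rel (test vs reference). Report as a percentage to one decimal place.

F_rel = 53.5%

F_rel = (AUC_test/D_test) / (AUC_ref/D_ref)
      = (2025/400) / (1893/200)
      = 5.0625 / 9.465 = 0.5349 = 53.49%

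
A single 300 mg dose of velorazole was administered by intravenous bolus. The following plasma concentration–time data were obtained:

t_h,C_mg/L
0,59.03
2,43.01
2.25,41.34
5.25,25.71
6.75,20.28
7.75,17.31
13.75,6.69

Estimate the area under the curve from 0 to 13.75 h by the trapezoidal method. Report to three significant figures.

AUC = 338 mg/L·h

Trapezoidal AUC_0→13.75:
  [0→2]: (59.03+43.01)/2 × 2 = 102.04
  [2→2.25]: (43.01+41.34)/2 × 0.25 = 10.54375
  [2.25→5.25]: (41.34+25.71)/2 × 3 = 100.575
  [5.25→6.75]: (25.71+20.28)/2 × 1.5 = 34.4925
  [6.75→7.75]: (20.28+17.31)/2 × 1 = 18.795
  [7.75→13.75]: (17.31+6.69)/2 × 6 = 72.0
  Sum = 338.44625 mg/L·h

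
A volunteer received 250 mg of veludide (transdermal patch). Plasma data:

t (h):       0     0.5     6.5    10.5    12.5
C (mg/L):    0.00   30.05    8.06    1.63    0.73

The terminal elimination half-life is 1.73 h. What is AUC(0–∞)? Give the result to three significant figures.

AUC = 145 mg/L·h

Trapezoidal AUC_0→12.5:
  [0→0.5]: (0.00+30.05)/2 × 0.5 = 7.5125
  [0.5→6.5]: (30.05+8.06)/2 × 6 = 114.33
  [6.5→10.5]: (8.06+1.63)/2 × 4 = 19.38
  [10.5→12.5]: (1.63+0.73)/2 × 2 = 2.36
  Sum = 143.5825 mg/L·h
k_e = ln2 / t½ = 0.693147 / 1.73 = 0.4007 h^-1
Extrapolated tail: C_last / k_e = 0.73 / 0.4007 = 1.822
AUC_0→∞ = 143.5825 + 1.822 = 145.4045 mg/L·h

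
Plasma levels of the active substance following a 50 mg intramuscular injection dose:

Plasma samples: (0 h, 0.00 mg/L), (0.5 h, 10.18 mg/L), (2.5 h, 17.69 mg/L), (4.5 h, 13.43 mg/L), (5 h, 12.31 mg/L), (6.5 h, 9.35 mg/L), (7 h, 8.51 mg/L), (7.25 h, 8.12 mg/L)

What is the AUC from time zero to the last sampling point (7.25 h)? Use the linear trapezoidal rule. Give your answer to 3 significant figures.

Trapezoidal AUC_0→7.25:
  [0→0.5]: (0.00+10.18)/2 × 0.5 = 2.545
  [0.5→2.5]: (10.18+17.69)/2 × 2 = 27.87
  [2.5→4.5]: (17.69+13.43)/2 × 2 = 31.12
  [4.5→5]: (13.43+12.31)/2 × 0.5 = 6.435
  [5→6.5]: (12.31+9.35)/2 × 1.5 = 16.245
  [6.5→7]: (9.35+8.51)/2 × 0.5 = 4.465
  [7→7.25]: (8.51+8.12)/2 × 0.25 = 2.07875
  Sum = 90.75875 mg/L·h

AUC = 90.8 mg/L·h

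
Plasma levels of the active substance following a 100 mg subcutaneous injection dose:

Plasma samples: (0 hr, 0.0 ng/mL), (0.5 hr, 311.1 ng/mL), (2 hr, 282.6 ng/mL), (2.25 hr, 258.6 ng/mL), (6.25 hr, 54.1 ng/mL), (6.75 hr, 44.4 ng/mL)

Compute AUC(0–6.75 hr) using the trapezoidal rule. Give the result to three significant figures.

AUC = 1240 ng/mL·hr

Trapezoidal AUC_0→6.75:
  [0→0.5]: (0.0+311.1)/2 × 0.5 = 77.775
  [0.5→2]: (311.1+282.6)/2 × 1.5 = 445.275
  [2→2.25]: (282.6+258.6)/2 × 0.25 = 67.65
  [2.25→6.25]: (258.6+54.1)/2 × 4 = 625.4
  [6.25→6.75]: (54.1+44.4)/2 × 0.5 = 24.625
  Sum = 1240.725 ng/mL·hr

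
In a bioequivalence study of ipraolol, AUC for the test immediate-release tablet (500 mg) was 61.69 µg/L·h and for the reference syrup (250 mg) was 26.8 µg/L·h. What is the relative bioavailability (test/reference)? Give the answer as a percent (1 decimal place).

F_rel = 115.1%

F_rel = (AUC_test/D_test) / (AUC_ref/D_ref)
      = (61.69/500) / (26.8/250)
      = 0.12338 / 0.1072 = 1.1509 = 115.09%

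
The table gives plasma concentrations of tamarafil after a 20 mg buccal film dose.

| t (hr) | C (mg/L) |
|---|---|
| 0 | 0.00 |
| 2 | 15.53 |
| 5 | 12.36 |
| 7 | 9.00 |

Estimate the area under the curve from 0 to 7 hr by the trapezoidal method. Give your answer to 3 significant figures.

Trapezoidal AUC_0→7:
  [0→2]: (0.00+15.53)/2 × 2 = 15.53
  [2→5]: (15.53+12.36)/2 × 3 = 41.835
  [5→7]: (12.36+9.00)/2 × 2 = 21.36
  Sum = 78.725 mg/L·hr

AUC = 78.7 mg/L·hr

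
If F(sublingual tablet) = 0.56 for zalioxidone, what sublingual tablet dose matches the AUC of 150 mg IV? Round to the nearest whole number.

D_sublingual = 268 mg

For equal systemic exposure: F × D_ev = D_iv
D_ev = D_iv / F = 150 / 0.56 = 267.857 mg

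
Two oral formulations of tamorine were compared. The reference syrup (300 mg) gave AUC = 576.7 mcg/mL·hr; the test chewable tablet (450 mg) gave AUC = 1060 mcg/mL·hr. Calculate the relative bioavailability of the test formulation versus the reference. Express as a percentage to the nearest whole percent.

F_rel = (AUC_test/D_test) / (AUC_ref/D_ref)
      = (1060/450) / (576.7/300)
      = 2.35556 / 1.92233 = 1.2254 = 122.54%

F_rel = 123%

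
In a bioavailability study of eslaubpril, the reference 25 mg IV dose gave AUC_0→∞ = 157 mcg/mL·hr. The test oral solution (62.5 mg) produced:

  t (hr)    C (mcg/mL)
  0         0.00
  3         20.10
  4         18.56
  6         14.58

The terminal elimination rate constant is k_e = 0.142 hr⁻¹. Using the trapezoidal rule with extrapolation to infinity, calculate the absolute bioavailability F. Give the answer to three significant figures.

Trapezoidal AUC_0→6 (oral solution):
  [0→3]: (0.00+20.10)/2 × 3 = 30.15
  [3→4]: (20.10+18.56)/2 × 1 = 19.33
  [4→6]: (18.56+14.58)/2 × 2 = 33.14
  Sum = 82.62 mcg/mL·hr
Tail: C_last/k_e = 14.58/0.142 = 102.676
AUC_0→∞ (oral solution) = 82.62 + 102.676 = 185.296 mcg/mL·hr
F = (AUC_ev/D_ev)/(AUC_iv/D_iv) = (185.296/62.5)/(157/25) = 2.964736/6.28 = 0.4721

F = 0.472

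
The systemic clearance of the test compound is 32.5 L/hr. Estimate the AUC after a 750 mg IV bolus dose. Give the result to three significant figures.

AUC = 23.1 mg/L·hr

AUC_0→∞ = Dose_iv / CL
        = 750 / 32.5 = 23.0769 mg/L·hr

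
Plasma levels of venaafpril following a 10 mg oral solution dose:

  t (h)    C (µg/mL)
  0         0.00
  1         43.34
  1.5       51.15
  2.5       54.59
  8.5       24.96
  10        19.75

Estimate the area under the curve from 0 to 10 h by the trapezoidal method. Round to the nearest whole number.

AUC = 370 µg/mL·h

Trapezoidal AUC_0→10:
  [0→1]: (0.00+43.34)/2 × 1 = 21.67
  [1→1.5]: (43.34+51.15)/2 × 0.5 = 23.6225
  [1.5→2.5]: (51.15+54.59)/2 × 1 = 52.87
  [2.5→8.5]: (54.59+24.96)/2 × 6 = 238.65
  [8.5→10]: (24.96+19.75)/2 × 1.5 = 33.5325
  Sum = 370.345 µg/mL·h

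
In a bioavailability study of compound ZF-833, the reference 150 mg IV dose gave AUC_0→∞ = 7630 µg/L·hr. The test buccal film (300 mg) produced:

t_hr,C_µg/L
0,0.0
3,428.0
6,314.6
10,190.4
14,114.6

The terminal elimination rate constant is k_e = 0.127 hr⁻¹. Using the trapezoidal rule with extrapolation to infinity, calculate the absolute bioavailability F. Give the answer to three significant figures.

Trapezoidal AUC_0→14 (buccal film):
  [0→3]: (0.0+428.0)/2 × 3 = 642.0
  [3→6]: (428.0+314.6)/2 × 3 = 1113.9
  [6→10]: (314.6+190.4)/2 × 4 = 1010.0
  [10→14]: (190.4+114.6)/2 × 4 = 610.0
  Sum = 3375.9 µg/L·hr
Tail: C_last/k_e = 114.6/0.127 = 902.362
AUC_0→∞ (buccal film) = 3375.9 + 902.362 = 4278.262 µg/L·hr
F = (AUC_ev/D_ev)/(AUC_iv/D_iv) = (4278.262/300)/(7630/150) = 14.2609/50.8667 = 0.2804

F = 0.280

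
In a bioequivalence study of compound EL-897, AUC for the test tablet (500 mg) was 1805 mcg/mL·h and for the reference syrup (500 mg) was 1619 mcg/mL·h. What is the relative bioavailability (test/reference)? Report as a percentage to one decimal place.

F_rel = (AUC_test/D_test) / (AUC_ref/D_ref)
      = (1805/500) / (1619/500)
      = 3.61 / 3.238 = 1.1149 = 111.49%

F_rel = 111.5%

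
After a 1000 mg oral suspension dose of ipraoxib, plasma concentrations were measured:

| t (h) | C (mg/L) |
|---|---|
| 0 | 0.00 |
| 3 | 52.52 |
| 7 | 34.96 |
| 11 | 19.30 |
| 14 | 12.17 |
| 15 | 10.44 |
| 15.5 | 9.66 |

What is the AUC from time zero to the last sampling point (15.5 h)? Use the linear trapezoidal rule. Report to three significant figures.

Trapezoidal AUC_0→15.5:
  [0→3]: (0.00+52.52)/2 × 3 = 78.78
  [3→7]: (52.52+34.96)/2 × 4 = 174.96
  [7→11]: (34.96+19.30)/2 × 4 = 108.52
  [11→14]: (19.30+12.17)/2 × 3 = 47.205
  [14→15]: (12.17+10.44)/2 × 1 = 11.305
  [15→15.5]: (10.44+9.66)/2 × 0.5 = 5.025
  Sum = 425.795 mg/L·h

AUC = 426 mg/L·h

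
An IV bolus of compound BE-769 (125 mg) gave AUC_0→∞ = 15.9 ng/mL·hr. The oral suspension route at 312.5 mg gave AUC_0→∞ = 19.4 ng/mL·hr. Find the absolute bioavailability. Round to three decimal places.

F = 0.488

F = (AUC_ev / D_ev) / (AUC_iv / D_iv)
  = (19.4/312.5) / (15.9/125)
  = 0.06208 / 0.1272 = 0.4881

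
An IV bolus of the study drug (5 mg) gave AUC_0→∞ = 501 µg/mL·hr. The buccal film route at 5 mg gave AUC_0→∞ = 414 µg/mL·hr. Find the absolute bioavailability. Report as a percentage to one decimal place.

F = (AUC_ev / D_ev) / (AUC_iv / D_iv)
  = (414/5) / (501/5)
  = 82.8 / 100.2 = 0.8263
  = 82.63%

F = 82.6%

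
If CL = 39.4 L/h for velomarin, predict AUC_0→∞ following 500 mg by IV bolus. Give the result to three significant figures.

AUC_0→∞ = Dose_iv / CL
        = 500 / 39.4 = 12.6904 mg/L·h

AUC = 12.7 mg/L·h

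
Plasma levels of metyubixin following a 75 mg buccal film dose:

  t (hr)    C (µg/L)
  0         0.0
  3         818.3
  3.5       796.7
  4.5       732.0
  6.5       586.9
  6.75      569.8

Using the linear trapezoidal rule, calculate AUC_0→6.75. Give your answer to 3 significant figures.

AUC = 3860 µg/L·hr

Trapezoidal AUC_0→6.75:
  [0→3]: (0.0+818.3)/2 × 3 = 1227.45
  [3→3.5]: (818.3+796.7)/2 × 0.5 = 403.75
  [3.5→4.5]: (796.7+732.0)/2 × 1 = 764.35
  [4.5→6.5]: (732.0+586.9)/2 × 2 = 1318.9
  [6.5→6.75]: (586.9+569.8)/2 × 0.25 = 144.5875
  Sum = 3859.0375 µg/L·hr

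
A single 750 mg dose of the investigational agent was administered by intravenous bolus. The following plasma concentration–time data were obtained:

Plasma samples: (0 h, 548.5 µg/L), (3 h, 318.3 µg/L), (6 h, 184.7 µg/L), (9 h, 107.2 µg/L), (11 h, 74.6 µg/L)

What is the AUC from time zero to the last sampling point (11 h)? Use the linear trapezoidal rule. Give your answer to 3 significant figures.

AUC = 2670 µg/L·h

Trapezoidal AUC_0→11:
  [0→3]: (548.5+318.3)/2 × 3 = 1300.2
  [3→6]: (318.3+184.7)/2 × 3 = 754.5
  [6→9]: (184.7+107.2)/2 × 3 = 437.85
  [9→11]: (107.2+74.6)/2 × 2 = 181.8
  Sum = 2674.35 µg/L·h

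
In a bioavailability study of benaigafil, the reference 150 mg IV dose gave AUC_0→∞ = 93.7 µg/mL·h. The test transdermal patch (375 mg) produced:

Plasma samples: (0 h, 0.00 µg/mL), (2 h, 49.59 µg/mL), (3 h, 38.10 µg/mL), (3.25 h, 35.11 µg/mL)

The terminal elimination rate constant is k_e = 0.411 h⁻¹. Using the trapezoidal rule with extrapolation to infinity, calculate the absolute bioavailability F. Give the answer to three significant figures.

F = 0.803

Trapezoidal AUC_0→3.25 (transdermal patch):
  [0→2]: (0.00+49.59)/2 × 2 = 49.59
  [2→3]: (49.59+38.10)/2 × 1 = 43.845
  [3→3.25]: (38.10+35.11)/2 × 0.25 = 9.15125
  Sum = 102.58625 µg/mL·h
Tail: C_last/k_e = 35.11/0.411 = 85.426
AUC_0→∞ (transdermal patch) = 102.58625 + 85.426 = 188.01225 µg/mL·h
F = (AUC_ev/D_ev)/(AUC_iv/D_iv) = (188.01225/375)/(93.7/150) = 0.501366/0.624667 = 0.8026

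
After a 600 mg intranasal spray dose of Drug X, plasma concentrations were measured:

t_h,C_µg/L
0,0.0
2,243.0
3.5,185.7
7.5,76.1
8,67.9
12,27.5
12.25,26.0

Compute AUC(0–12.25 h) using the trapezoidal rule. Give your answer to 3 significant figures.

AUC = 1320 µg/L·h

Trapezoidal AUC_0→12.25:
  [0→2]: (0.0+243.0)/2 × 2 = 243.0
  [2→3.5]: (243.0+185.7)/2 × 1.5 = 321.525
  [3.5→7.5]: (185.7+76.1)/2 × 4 = 523.6
  [7.5→8]: (76.1+67.9)/2 × 0.5 = 36.0
  [8→12]: (67.9+27.5)/2 × 4 = 190.8
  [12→12.25]: (27.5+26.0)/2 × 0.25 = 6.6875
  Sum = 1321.6125 µg/L·h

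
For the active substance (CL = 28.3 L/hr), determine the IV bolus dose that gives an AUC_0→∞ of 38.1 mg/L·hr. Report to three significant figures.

Dose = 1080 mg

Dose_iv = CL × AUC_0→∞
     = 28.3 × 38.1 = 1078.23 mg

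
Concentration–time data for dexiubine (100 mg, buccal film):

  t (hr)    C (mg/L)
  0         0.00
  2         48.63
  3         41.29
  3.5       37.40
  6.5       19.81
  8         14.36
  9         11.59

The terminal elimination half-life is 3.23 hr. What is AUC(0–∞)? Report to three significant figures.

Trapezoidal AUC_0→9:
  [0→2]: (0.00+48.63)/2 × 2 = 48.63
  [2→3]: (48.63+41.29)/2 × 1 = 44.96
  [3→3.5]: (41.29+37.40)/2 × 0.5 = 19.6725
  [3.5→6.5]: (37.40+19.81)/2 × 3 = 85.815
  [6.5→8]: (19.81+14.36)/2 × 1.5 = 25.6275
  [8→9]: (14.36+11.59)/2 × 1 = 12.975
  Sum = 237.68 mg/L·hr
k_e = ln2 / t½ = 0.693147 / 3.23 = 0.2146 hr^-1
Extrapolated tail: C_last / k_e = 11.59 / 0.2146 = 54.007
AUC_0→∞ = 237.68 + 54.007 = 291.687 mg/L·hr

AUC = 292 mg/L·hr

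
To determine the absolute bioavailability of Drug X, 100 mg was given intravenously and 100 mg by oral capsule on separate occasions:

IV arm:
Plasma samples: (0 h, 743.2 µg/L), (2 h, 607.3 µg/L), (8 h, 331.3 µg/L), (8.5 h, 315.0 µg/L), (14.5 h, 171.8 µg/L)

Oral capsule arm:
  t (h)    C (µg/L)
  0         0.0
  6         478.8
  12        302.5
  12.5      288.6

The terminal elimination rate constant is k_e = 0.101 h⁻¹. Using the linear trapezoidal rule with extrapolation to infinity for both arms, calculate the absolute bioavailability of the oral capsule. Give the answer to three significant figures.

Trapezoidal AUC_0→14.5 (IV):
  [0→2]: (743.2+607.3)/2 × 2 = 1350.5
  [2→8]: (607.3+331.3)/2 × 6 = 2815.8
  [8→8.5]: (331.3+315.0)/2 × 0.5 = 161.575
  [8.5→14.5]: (315.0+171.8)/2 × 6 = 1460.4
  Sum = 5788.275 µg/L·h
IV tail: 171.8/0.101 = 1700.990; AUC_iv,0→∞ = 5788.275 + 1700.990 = 7489.265 µg/L·h
Trapezoidal AUC_0→12.5 (oral capsule):
  [0→6]: (0.0+478.8)/2 × 6 = 1436.4
  [6→12]: (478.8+302.5)/2 × 6 = 2343.9
  [12→12.5]: (302.5+288.6)/2 × 0.5 = 147.775
  Sum = 3928.075 µg/L·h
oral capsule tail: 288.6/0.101 = 2857.426; AUC_ev,0→∞ = 3928.075 + 2857.426 = 6785.501 µg/L·h
F = (AUC_ev/D_ev)/(AUC_iv/D_iv) = (6785.501/100)/(7489.265/100) = 67.85501/74.89265 = 0.9060

F = 0.906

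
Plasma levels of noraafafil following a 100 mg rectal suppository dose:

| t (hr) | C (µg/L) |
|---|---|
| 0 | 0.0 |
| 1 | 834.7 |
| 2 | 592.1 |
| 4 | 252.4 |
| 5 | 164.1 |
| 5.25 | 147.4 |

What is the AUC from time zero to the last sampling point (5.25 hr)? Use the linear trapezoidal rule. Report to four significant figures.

Trapezoidal AUC_0→5.25:
  [0→1]: (0.0+834.7)/2 × 1 = 417.35
  [1→2]: (834.7+592.1)/2 × 1 = 713.4
  [2→4]: (592.1+252.4)/2 × 2 = 844.5
  [4→5]: (252.4+164.1)/2 × 1 = 208.25
  [5→5.25]: (164.1+147.4)/2 × 0.25 = 38.9375
  Sum = 2222.4375 µg/L·hr

AUC = 2222 µg/L·hr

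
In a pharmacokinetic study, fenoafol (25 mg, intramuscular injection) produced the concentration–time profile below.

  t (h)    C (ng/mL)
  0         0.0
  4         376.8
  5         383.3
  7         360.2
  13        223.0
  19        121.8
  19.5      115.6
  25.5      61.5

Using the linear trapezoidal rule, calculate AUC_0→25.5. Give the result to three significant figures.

Trapezoidal AUC_0→25.5:
  [0→4]: (0.0+376.8)/2 × 4 = 753.6
  [4→5]: (376.8+383.3)/2 × 1 = 380.05
  [5→7]: (383.3+360.2)/2 × 2 = 743.5
  [7→13]: (360.2+223.0)/2 × 6 = 1749.6
  [13→19]: (223.0+121.8)/2 × 6 = 1034.4
  [19→19.5]: (121.8+115.6)/2 × 0.5 = 59.35
  [19.5→25.5]: (115.6+61.5)/2 × 6 = 531.3
  Sum = 5251.8 ng/mL·h

AUC = 5250 ng/mL·h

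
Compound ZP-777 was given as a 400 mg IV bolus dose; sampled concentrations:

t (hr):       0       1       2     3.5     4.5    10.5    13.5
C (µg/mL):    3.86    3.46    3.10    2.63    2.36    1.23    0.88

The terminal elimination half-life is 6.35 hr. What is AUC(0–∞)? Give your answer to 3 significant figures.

Trapezoidal AUC_0→13.5:
  [0→1]: (3.86+3.46)/2 × 1 = 3.66
  [1→2]: (3.46+3.10)/2 × 1 = 3.28
  [2→3.5]: (3.10+2.63)/2 × 1.5 = 4.2975
  [3.5→4.5]: (2.63+2.36)/2 × 1 = 2.495
  [4.5→10.5]: (2.36+1.23)/2 × 6 = 10.77
  [10.5→13.5]: (1.23+0.88)/2 × 3 = 3.165
  Sum = 27.6675 µg/mL·hr
k_e = ln2 / t½ = 0.693147 / 6.35 = 0.1092 hr^-1
Extrapolated tail: C_last / k_e = 0.88 / 0.1092 = 8.059
AUC_0→∞ = 27.6675 + 8.059 = 35.7265 µg/mL·hr

AUC = 35.7 µg/mL·hr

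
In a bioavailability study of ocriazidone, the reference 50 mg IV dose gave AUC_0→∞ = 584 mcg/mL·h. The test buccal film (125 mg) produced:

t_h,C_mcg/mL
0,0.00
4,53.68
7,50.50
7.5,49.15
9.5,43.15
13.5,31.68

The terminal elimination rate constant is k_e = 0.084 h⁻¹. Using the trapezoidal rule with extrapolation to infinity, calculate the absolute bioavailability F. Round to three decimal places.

F = 0.622

Trapezoidal AUC_0→13.5 (buccal film):
  [0→4]: (0.00+53.68)/2 × 4 = 107.36
  [4→7]: (53.68+50.50)/2 × 3 = 156.27
  [7→7.5]: (50.50+49.15)/2 × 0.5 = 24.9125
  [7.5→9.5]: (49.15+43.15)/2 × 2 = 92.3
  [9.5→13.5]: (43.15+31.68)/2 × 4 = 149.66
  Sum = 530.5025 mcg/mL·h
Tail: C_last/k_e = 31.68/0.084 = 377.143
AUC_0→∞ (buccal film) = 530.5025 + 377.143 = 907.6455 mcg/mL·h
F = (AUC_ev/D_ev)/(AUC_iv/D_iv) = (907.6455/125)/(584/50) = 7.261164/11.68 = 0.6217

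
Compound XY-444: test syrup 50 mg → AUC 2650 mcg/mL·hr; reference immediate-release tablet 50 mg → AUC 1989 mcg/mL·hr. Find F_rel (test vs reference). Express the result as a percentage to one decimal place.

F_rel = (AUC_test/D_test) / (AUC_ref/D_ref)
      = (2650/50) / (1989/50)
      = 53 / 39.78 = 1.3323 = 133.23%

F_rel = 133.2%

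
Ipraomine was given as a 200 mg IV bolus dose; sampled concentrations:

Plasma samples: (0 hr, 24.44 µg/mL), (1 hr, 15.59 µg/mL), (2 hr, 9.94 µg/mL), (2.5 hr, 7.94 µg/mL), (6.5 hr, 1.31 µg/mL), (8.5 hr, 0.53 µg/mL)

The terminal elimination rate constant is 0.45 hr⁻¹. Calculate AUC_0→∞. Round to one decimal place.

AUC = 58.8 µg/mL·hr

Trapezoidal AUC_0→8.5:
  [0→1]: (24.44+15.59)/2 × 1 = 20.015
  [1→2]: (15.59+9.94)/2 × 1 = 12.765
  [2→2.5]: (9.94+7.94)/2 × 0.5 = 4.47
  [2.5→6.5]: (7.94+1.31)/2 × 4 = 18.5
  [6.5→8.5]: (1.31+0.53)/2 × 2 = 1.84
  Sum = 57.59 µg/mL·hr
Extrapolated tail: C_last / k_e = 0.53 / 0.45 = 1.178
AUC_0→∞ = 57.59 + 1.178 = 58.768 µg/mL·hr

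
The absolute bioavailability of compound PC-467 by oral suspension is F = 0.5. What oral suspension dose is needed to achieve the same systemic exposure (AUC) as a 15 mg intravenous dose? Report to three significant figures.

For equal systemic exposure: F × D_ev = D_iv
D_ev = D_iv / F = 15 / 0.5 = 30 mg

D_oral = 30.0 mg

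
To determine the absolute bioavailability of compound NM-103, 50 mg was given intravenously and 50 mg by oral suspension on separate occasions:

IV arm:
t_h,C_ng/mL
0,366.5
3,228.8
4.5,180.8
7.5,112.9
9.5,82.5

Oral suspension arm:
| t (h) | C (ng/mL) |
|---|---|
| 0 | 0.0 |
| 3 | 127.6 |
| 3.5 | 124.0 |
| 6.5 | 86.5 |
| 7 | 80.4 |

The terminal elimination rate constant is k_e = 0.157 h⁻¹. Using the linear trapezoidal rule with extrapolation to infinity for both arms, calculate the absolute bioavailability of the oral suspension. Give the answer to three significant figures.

F = 0.476

Trapezoidal AUC_0→9.5 (IV):
  [0→3]: (366.5+228.8)/2 × 3 = 892.95
  [3→4.5]: (228.8+180.8)/2 × 1.5 = 307.2
  [4.5→7.5]: (180.8+112.9)/2 × 3 = 440.55
  [7.5→9.5]: (112.9+82.5)/2 × 2 = 195.4
  Sum = 1836.1 ng/mL·h
IV tail: 82.5/0.157 = 525.478; AUC_iv,0→∞ = 1836.1 + 525.478 = 2361.578 ng/mL·h
Trapezoidal AUC_0→7 (oral suspension):
  [0→3]: (0.0+127.6)/2 × 3 = 191.4
  [3→3.5]: (127.6+124.0)/2 × 0.5 = 62.9
  [3.5→6.5]: (124.0+86.5)/2 × 3 = 315.75
  [6.5→7]: (86.5+80.4)/2 × 0.5 = 41.725
  Sum = 611.775 ng/mL·h
oral suspension tail: 80.4/0.157 = 512.102; AUC_ev,0→∞ = 611.775 + 512.102 = 1123.877 ng/mL·h
F = (AUC_ev/D_ev)/(AUC_iv/D_iv) = (1123.877/50)/(2361.578/50) = 22.47754/47.23156 = 0.4759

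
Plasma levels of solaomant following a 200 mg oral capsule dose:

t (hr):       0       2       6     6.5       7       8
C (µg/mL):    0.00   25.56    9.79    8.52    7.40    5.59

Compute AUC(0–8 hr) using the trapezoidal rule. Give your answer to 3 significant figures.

AUC = 111 µg/mL·hr

Trapezoidal AUC_0→8:
  [0→2]: (0.00+25.56)/2 × 2 = 25.56
  [2→6]: (25.56+9.79)/2 × 4 = 70.7
  [6→6.5]: (9.79+8.52)/2 × 0.5 = 4.5775
  [6.5→7]: (8.52+7.40)/2 × 0.5 = 3.98
  [7→8]: (7.40+5.59)/2 × 1 = 6.495
  Sum = 111.3125 µg/mL·hr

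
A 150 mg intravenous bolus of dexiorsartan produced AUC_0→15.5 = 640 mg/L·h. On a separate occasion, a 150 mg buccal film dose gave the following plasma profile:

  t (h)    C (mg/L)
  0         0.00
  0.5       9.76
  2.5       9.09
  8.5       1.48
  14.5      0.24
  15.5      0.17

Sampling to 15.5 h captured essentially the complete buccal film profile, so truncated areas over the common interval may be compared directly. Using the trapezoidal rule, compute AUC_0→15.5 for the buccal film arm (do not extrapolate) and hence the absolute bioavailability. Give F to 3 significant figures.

Trapezoidal AUC_0→15.5 (buccal film):
  [0→0.5]: (0.00+9.76)/2 × 0.5 = 2.44
  [0.5→2.5]: (9.76+9.09)/2 × 2 = 18.85
  [2.5→8.5]: (9.09+1.48)/2 × 6 = 31.71
  [8.5→14.5]: (1.48+0.24)/2 × 6 = 5.16
  [14.5→15.5]: (0.24+0.17)/2 × 1 = 0.205
  Sum = 58.365 mg/L·h
F = (AUC_ev/D_ev)/(AUC_iv/D_iv) = (58.365/150)/(640/150) = 0.3891/4.26667 = 0.0912

F = 0.0912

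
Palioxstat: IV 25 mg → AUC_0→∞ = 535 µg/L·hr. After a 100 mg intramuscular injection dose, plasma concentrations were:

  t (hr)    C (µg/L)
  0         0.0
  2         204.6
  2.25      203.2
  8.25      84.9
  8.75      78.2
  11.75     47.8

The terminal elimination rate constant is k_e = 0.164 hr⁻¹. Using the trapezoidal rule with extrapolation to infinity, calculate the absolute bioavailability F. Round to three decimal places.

F = 0.767

Trapezoidal AUC_0→11.75 (intramuscular injection):
  [0→2]: (0.0+204.6)/2 × 2 = 204.6
  [2→2.25]: (204.6+203.2)/2 × 0.25 = 50.975
  [2.25→8.25]: (203.2+84.9)/2 × 6 = 864.3
  [8.25→8.75]: (84.9+78.2)/2 × 0.5 = 40.775
  [8.75→11.75]: (78.2+47.8)/2 × 3 = 189.0
  Sum = 1349.65 µg/L·hr
Tail: C_last/k_e = 47.8/0.164 = 291.463
AUC_0→∞ (intramuscular injection) = 1349.65 + 291.463 = 1641.113 µg/L·hr
F = (AUC_ev/D_ev)/(AUC_iv/D_iv) = (1641.113/100)/(535/25) = 16.41113/21.4 = 0.7669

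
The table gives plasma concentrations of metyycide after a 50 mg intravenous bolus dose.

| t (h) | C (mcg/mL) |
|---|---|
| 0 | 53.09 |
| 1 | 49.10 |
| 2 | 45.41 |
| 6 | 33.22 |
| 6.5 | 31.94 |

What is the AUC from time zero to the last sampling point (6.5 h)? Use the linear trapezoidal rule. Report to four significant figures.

Trapezoidal AUC_0→6.5:
  [0→1]: (53.09+49.10)/2 × 1 = 51.095
  [1→2]: (49.10+45.41)/2 × 1 = 47.255
  [2→6]: (45.41+33.22)/2 × 4 = 157.26
  [6→6.5]: (33.22+31.94)/2 × 0.5 = 16.29
  Sum = 271.9 mcg/mL·h

AUC = 271.9 mcg/mL·h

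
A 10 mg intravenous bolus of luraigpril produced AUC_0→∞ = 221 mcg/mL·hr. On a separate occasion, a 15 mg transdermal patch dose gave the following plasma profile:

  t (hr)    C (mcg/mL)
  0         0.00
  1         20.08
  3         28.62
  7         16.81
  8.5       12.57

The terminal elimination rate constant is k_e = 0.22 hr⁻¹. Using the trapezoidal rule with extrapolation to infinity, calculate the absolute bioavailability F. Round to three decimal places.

F = 0.690

Trapezoidal AUC_0→8.5 (transdermal patch):
  [0→1]: (0.00+20.08)/2 × 1 = 10.04
  [1→3]: (20.08+28.62)/2 × 2 = 48.7
  [3→7]: (28.62+16.81)/2 × 4 = 90.86
  [7→8.5]: (16.81+12.57)/2 × 1.5 = 22.035
  Sum = 171.635 mcg/mL·hr
Tail: C_last/k_e = 12.57/0.22 = 57.136
AUC_0→∞ (transdermal patch) = 171.635 + 57.136 = 228.771 mcg/mL·hr
F = (AUC_ev/D_ev)/(AUC_iv/D_iv) = (228.771/15)/(221/10) = 15.2514/22.1 = 0.6901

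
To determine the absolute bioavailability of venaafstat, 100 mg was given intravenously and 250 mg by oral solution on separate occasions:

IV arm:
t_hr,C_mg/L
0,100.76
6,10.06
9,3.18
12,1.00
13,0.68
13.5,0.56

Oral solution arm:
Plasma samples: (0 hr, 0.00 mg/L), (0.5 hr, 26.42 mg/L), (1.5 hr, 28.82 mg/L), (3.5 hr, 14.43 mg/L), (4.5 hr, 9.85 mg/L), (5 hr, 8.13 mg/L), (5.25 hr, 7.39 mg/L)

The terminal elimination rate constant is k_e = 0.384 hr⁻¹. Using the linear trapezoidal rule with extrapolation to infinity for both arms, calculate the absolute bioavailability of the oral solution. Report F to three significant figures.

Trapezoidal AUC_0→13.5 (IV):
  [0→6]: (100.76+10.06)/2 × 6 = 332.46
  [6→9]: (10.06+3.18)/2 × 3 = 19.86
  [9→12]: (3.18+1.00)/2 × 3 = 6.27
  [12→13]: (1.00+0.68)/2 × 1 = 0.84
  [13→13.5]: (0.68+0.56)/2 × 0.5 = 0.31
  Sum = 359.74 mg/L·hr
IV tail: 0.56/0.384 = 1.458; AUC_iv,0→∞ = 359.74 + 1.458 = 361.198 mg/L·hr
Trapezoidal AUC_0→5.25 (oral solution):
  [0→0.5]: (0.00+26.42)/2 × 0.5 = 6.605
  [0.5→1.5]: (26.42+28.82)/2 × 1 = 27.62
  [1.5→3.5]: (28.82+14.43)/2 × 2 = 43.25
  [3.5→4.5]: (14.43+9.85)/2 × 1 = 12.14
  [4.5→5]: (9.85+8.13)/2 × 0.5 = 4.495
  [5→5.25]: (8.13+7.39)/2 × 0.25 = 1.94
  Sum = 96.05 mg/L·hr
oral solution tail: 7.39/0.384 = 19.245; AUC_ev,0→∞ = 96.05 + 19.245 = 115.295 mg/L·hr
F = (AUC_ev/D_ev)/(AUC_iv/D_iv) = (115.295/250)/(361.198/100) = 0.46118/3.61198 = 0.1277

F = 0.128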